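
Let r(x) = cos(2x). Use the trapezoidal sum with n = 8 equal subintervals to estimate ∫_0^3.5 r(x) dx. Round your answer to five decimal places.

0.30726

Δx = (3.5 − 0)/8 = 0.4375.
r(0) ≈ 1.00000, r(0.4375) ≈ 0.64100, r(0.875) ≈ -0.17825, r(1.3125) ≈ -0.86951, r(1.75) ≈ -0.93646, r(2.1875) ≈ -0.33102, r(2.625) ≈ 0.51209, r(3.0625) ≈ 0.98751, r(3.5) ≈ 0.75390.
T_8 = (Δx/2)·[r(x_0) + 2r(x_1) + ... + 2r(x_{7}) + r(x_8)].
Sum ≈ 0.30726.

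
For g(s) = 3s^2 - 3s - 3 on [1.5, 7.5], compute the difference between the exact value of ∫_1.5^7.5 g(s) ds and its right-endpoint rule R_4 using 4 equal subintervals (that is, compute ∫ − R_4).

Exact integral: ∫_1.5^7.5 g(s) ds = 319.5.
R_4 = 434.25.
Error = 319.5 − 434.25 = -114.75.

-114.75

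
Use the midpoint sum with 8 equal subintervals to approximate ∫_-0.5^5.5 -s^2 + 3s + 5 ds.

Δs = (5.5 − (-0.5))/8 = 0.75.
Midpoints: -0.125, 0.625, 1.375, 2.125, 2.875, 3.625, 4.375, 5.125.
f(-0.125) = 4.609375, f(0.625) = 6.484375, f(1.375) = 7.234375, f(2.125) = 6.859375, f(2.875) = 5.359375, f(3.625) = 2.734375, f(4.375) = -1.015625, f(5.125) = -5.890625.
Sum = Δs · [f(-0.125) + f(0.625) + f(1.375) + ...].
Sum = 19.78125.

19.78125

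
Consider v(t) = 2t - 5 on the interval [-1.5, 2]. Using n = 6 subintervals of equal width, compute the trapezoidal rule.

-15.75

Δt = (2 − (-1.5))/6 = 7/12.
v(-1.5) = -8, v(-11/12) = -41/6, v(-1/3) = -17/3, v(0.25) = -4.5, v(5/6) = -10/3, v(17/12) = -13/6, v(2) = -1.
T_6 = (Δt/2)·[v(t_0) + 2v(t_1) + ... + 2v(t_{5}) + v(t_6)].
Sum = -15.75.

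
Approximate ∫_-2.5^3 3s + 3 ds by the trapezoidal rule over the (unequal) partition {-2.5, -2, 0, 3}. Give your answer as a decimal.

20.625

Subinterval widths: 0.5, 2, 3.
f(-2.5) = -4.5, f(-2) = -3, f(0) = 3, f(3) = 12.
On each subinterval the trapezoid contributes (Δs_i/2)·[f(s_{i-1}) + f(s_i)].
Sum = 20.625.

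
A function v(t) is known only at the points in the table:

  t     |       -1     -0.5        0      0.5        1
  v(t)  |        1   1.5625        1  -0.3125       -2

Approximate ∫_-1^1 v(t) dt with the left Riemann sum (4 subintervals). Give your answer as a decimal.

Δt = 0.5.
Sum = 0.5·[1 + 1.5625 + 1 + (-0.3125)] = 1.625.

1.625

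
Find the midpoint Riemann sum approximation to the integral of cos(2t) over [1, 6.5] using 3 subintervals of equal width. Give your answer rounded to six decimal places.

-0.464278

Δt = (6.5 − 1)/3 = 11/6.
Midpoints: 23/12, 3.75, 67/12.
f(23/12) ≈ -0.770137, f(3.75) ≈ 0.346635, f(67/12) ≈ 0.170259.
Sum = Δt · [f(23/12) + f(3.75) + f(67/12)].
Sum ≈ -0.464278.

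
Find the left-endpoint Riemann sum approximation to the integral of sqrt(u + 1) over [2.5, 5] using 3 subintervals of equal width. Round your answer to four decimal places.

Δu = (5 − 2.5)/3 = 5/6.
Left endpoints: 2.5, 10/3, 25/6.
f(2.5) ≈ 1.8708, f(10/3) ≈ 2.0817, f(25/6) ≈ 2.2730.
Sum = Δu · [f(2.5) + f(10/3) + f(25/6)].
Sum ≈ 5.1879.

5.1879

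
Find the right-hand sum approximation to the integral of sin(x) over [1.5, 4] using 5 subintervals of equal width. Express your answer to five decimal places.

Δx = (4 − 1.5)/5 = 0.5.
Right endpoints: 2, 2.5, 3, 3.5, 4.
f(2) ≈ 0.90930, f(2.5) ≈ 0.59847, f(3) ≈ 0.14112, f(3.5) ≈ -0.35078, f(4) ≈ -0.75680.
Sum = Δx · [f(2) + f(2.5) + f(3) + f(3.5) + f(4)].
Sum ≈ 0.27065.

0.27065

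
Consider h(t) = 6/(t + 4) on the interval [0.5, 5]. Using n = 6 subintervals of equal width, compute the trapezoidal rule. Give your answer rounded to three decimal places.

Δt = (5 − 0.5)/6 = 0.75.
h(0.5) = 4/3, h(1.25) = 8/7, h(2) = 1, h(2.75) = 8/9, h(3.5) = 0.8, h(4.25) = 8/11, h(5) = 2/3.
T_6 = (Δt/2)·[h(t_0) + 2h(t_1) + ... + 2h(t_{5}) + h(t_6)].
Sum ≈ 4.169.

4.169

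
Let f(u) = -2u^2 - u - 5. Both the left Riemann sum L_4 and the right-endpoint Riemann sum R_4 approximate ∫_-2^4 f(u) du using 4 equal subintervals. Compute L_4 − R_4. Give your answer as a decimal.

L_4 = -66.
R_4 = -111.
L_4 − R_4 = 45.

45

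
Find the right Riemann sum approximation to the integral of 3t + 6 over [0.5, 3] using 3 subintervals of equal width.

31.25

Δt = (3 − 0.5)/3 = 5/6.
Right endpoints: 4/3, 13/6, 3.
f(4/3) = 10, f(13/6) = 12.5, f(3) = 15.
Sum = Δt · [f(4/3) + f(13/6) + f(3)].
Sum = 31.25.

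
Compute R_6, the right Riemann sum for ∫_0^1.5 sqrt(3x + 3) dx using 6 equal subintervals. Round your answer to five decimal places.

3.53382

Δx = (1.5 − 0)/6 = 0.25.
Right endpoints: 0.25, 0.5, 0.75, 1, 1.25, 1.5.
f(0.25) ≈ 1.93649, f(0.5) ≈ 2.12132, f(0.75) ≈ 2.29129, f(1) ≈ 2.44949, f(1.25) ≈ 2.59808, f(1.5) ≈ 2.73861.
Sum = Δx · [f(0.25) + f(0.5) + f(0.75) + ...].
Sum ≈ 3.53382.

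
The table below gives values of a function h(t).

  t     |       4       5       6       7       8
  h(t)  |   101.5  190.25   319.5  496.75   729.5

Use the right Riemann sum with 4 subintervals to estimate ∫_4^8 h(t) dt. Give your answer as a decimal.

Δt = 1.
Sum = 1·[190.25 + 319.5 + 496.75 + 729.5] = 1736.

1736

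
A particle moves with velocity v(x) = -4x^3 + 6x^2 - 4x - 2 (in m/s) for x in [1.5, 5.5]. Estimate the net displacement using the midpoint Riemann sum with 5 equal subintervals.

Δx = (5.5 − 1.5)/5 = 0.8.
Midpoints: 1.9, 2.7, 3.5, 4.3, 5.1.
v(1.9) = -15.376, v(2.7) = -47.792, v(3.5) = -114, v(4.3) = -226.288, v(5.1) = -396.944.
Sum = Δx · [v(1.9) + v(2.7) + v(3.5) + v(4.3) + v(5.1)].
Sum = -640.32.

-640.32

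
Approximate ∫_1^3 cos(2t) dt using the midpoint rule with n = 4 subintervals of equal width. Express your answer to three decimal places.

Δt = (3 − 1)/4 = 0.5.
Midpoints: 1.25, 1.75, 2.25, 2.75.
f(1.25) ≈ -0.801, f(1.75) ≈ -0.936, f(2.25) ≈ -0.211, f(2.75) ≈ 0.709.
Sum = Δt · [f(1.25) + f(1.75) + f(2.25) + f(2.75)].
Sum ≈ -0.620.

-0.620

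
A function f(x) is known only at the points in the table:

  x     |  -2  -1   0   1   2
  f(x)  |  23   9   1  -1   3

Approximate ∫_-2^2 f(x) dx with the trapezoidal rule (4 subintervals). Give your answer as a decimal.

22

Δx = 1.
T_4 = (1/2)·[23 + 2·9 + 2·1 + 2·(-1) + 3] = 22.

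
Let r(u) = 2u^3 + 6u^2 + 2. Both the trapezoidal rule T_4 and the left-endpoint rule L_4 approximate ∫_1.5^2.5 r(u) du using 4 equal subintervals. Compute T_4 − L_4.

T_4 = 43.6875.
L_4 = 37.625.
T_4 − L_4 = 6.0625.

6.0625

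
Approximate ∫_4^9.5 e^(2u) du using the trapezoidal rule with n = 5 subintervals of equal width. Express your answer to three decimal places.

122628039.928

Δu = (9.5 − 4)/5 = 1.1.
f(4) ≈ 2980.958, f(5.1) ≈ 26903.186, f(6.2) ≈ 242801.617, f(7.3) ≈ 2191287.876, f(8.4) ≈ 19776402.658, f(9.5) ≈ 178482300.963.
T_5 = (Δu/2)·[f(u_0) + 2f(u_1) + ... + 2f(u_{4}) + f(u_5)].
Sum ≈ 122628039.928.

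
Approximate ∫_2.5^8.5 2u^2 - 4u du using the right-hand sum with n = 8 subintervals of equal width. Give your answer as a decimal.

Δu = (8.5 − 2.5)/8 = 0.75.
Right endpoints: 3.25, 4, 4.75, 5.5, 6.25, 7, 7.75, 8.5.
f(3.25) = 8.125, f(4) = 16, f(4.75) = 26.125, f(5.5) = 38.5, f(6.25) = 53.125, f(7) = 70, f(7.75) = 89.125, f(8.5) = 110.5.
Sum = Δu · [f(3.25) + f(4) + f(4.75) + ...].
Sum = 308.625.

308.625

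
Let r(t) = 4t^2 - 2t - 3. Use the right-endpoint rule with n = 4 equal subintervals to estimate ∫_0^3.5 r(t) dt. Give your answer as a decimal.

54.578125

Δt = (3.5 − 0)/4 = 0.875.
Right endpoints: 0.875, 1.75, 2.625, 3.5.
r(0.875) = -1.6875, r(1.75) = 5.75, r(2.625) = 19.3125, r(3.5) = 39.
Sum = Δt · [r(0.875) + r(1.75) + r(2.625) + r(3.5)].
Sum = 54.578125.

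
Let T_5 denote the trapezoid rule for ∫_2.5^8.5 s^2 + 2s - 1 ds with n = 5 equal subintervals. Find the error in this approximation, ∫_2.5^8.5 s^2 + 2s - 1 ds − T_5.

Exact integral: ∫_2.5^8.5 f(s) ds = 259.5.
T_5 = 260.94.
Error = 259.5 − 260.94 = -1.44.

-1.44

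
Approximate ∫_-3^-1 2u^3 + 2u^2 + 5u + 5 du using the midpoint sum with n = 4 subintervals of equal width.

-32.25

Δu = (-1 − (-3))/4 = 0.5.
Midpoints: -2.75, -2.25, -1.75, -1.25.
f(-2.75) = -35.21875, f(-2.25) = -18.90625, f(-1.75) = -8.34375, f(-1.25) = -2.03125.
Sum = Δu · [f(-2.75) + f(-2.25) + f(-1.75) + f(-1.25)].
Sum = -32.25.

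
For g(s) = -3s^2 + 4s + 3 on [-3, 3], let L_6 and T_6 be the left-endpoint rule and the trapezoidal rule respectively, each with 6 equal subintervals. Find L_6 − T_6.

-12

L_6 = -51.
T_6 = -39.
L_6 − T_6 = -12.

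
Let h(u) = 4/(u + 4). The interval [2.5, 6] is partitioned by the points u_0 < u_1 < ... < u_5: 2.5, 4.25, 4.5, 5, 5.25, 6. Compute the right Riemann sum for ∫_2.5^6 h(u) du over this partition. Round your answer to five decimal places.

Subinterval widths: 1.75, 0.25, 0.5, 0.25, 0.75.
Right endpoints: 4.25, 4.5, 5, 5.25, 6.
h(4.25) = 16/33, h(4.5) = 8/17, h(5) = 4/9, h(5.25) = 16/37, h(6) = 0.4.
Sum = Σ Δu_i · h(u_i).
Sum ≈ 1.59646.

1.59646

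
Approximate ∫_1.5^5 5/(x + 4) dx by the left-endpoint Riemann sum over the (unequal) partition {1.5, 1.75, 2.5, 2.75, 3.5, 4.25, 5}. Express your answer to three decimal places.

2.582

Subinterval widths: 0.25, 0.75, 0.25, 0.75, 0.75, 0.75.
Left endpoints: 1.5, 1.75, 2.5, 2.75, 3.5, 4.25.
f(1.5) = 10/11, f(1.75) = 20/23, f(2.5) = 10/13, f(2.75) = 20/27, f(3.5) = 2/3, f(4.25) = 20/33.
Sum = Σ Δx_i · f(x_i).
Sum ≈ 2.582.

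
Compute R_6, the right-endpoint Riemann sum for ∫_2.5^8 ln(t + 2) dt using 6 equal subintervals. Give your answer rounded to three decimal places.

Δt = (8 − 2.5)/6 = 11/12.
Right endpoints: 41/12, 13/3, 5.25, 37/6, 85/12, 8.
f(41/12) ≈ 1.689, f(13/3) ≈ 1.846, f(5.25) ≈ 1.981, f(37/6) ≈ 2.100, f(85/12) ≈ 2.206, f(8) ≈ 2.303.
Sum = Δt · [f(41/12) + f(13/3) + f(5.25) + ...].
Sum ≈ 11.115.

11.115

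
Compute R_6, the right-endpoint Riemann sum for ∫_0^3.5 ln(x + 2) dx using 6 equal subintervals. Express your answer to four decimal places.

4.7759

Δx = (3.5 − 0)/6 = 7/12.
Right endpoints: 7/12, 7/6, 1.75, 7/3, 35/12, 3.5.
f(7/12) ≈ 0.9491, f(7/6) ≈ 1.1527, f(1.75) ≈ 1.3218, f(7/3) ≈ 1.4663, f(35/12) ≈ 1.5926, f(3.5) ≈ 1.7047.
Sum = Δx · [f(7/12) + f(7/6) + f(1.75) + ...].
Sum ≈ 4.7759.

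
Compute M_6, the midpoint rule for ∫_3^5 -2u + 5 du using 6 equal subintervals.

Δu = (5 − 3)/6 = 1/3.
Midpoints: 19/6, 3.5, 23/6, 25/6, 4.5, 29/6.
f(19/6) = -4/3, f(3.5) = -2, f(23/6) = -8/3, f(25/6) = -10/3, f(4.5) = -4, f(29/6) = -14/3.
Sum = Δu · [f(19/6) + f(3.5) + f(23/6) + ...].
Sum = -6.

-6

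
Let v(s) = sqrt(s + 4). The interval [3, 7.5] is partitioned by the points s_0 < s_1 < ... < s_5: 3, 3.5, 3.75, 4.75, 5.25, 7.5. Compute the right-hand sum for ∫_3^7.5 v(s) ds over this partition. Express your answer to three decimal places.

14.174

Subinterval widths: 0.5, 0.25, 1, 0.5, 2.25.
Right endpoints: 3.5, 3.75, 4.75, 5.25, 7.5.
v(3.5) ≈ 2.739, v(3.75) ≈ 2.784, v(4.75) ≈ 2.958, v(5.25) ≈ 3.041, v(7.5) ≈ 3.391.
Sum = Σ Δs_i · v(s_i).
Sum ≈ 14.174.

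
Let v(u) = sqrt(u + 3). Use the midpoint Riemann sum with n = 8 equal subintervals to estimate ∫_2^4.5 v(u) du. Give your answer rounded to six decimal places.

Δu = (4.5 − 2)/8 = 0.3125.
Midpoints: 2.15625, 2.46875, 2.78125, 3.09375, 3.40625, 3.71875, 4.03125, 4.34375.
v(2.15625) ≈ 2.270738, v(2.46875) ≈ 2.338536, v(2.78125) ≈ 2.404423, v(3.09375) ≈ 2.468552, v(3.40625) ≈ 2.531057, v(3.71875) ≈ 2.592055, v(4.03125) ≈ 2.651650, v(4.34375) ≈ 2.709935.
Sum = Δu · [v(2.15625) + v(2.46875) + v(2.78125) + ...].
Sum ≈ 6.239671.

6.239671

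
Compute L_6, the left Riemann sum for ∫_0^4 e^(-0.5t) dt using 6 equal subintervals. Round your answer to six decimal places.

2.033534

Δt = (4 − 0)/6 = 2/3.
Left endpoints: 0, 2/3, 4/3, 2, 8/3, 10/3.
f(0) ≈ 1.000000, f(2/3) ≈ 0.716531, f(4/3) ≈ 0.513417, f(2) ≈ 0.367879, f(8/3) ≈ 0.263597, f(10/3) ≈ 0.188876.
Sum = Δt · [f(0) + f(2/3) + f(4/3) + ...].
Sum ≈ 2.033534.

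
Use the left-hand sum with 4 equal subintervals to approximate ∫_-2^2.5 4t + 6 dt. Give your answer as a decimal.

Δt = (2.5 − (-2))/4 = 1.125.
Left endpoints: -2, -0.875, 0.25, 1.375.
f(-2) = -2, f(-0.875) = 2.5, f(0.25) = 7, f(1.375) = 11.5.
Sum = Δt · [f(-2) + f(-0.875) + f(0.25) + f(1.375)].
Sum = 21.375.

21.375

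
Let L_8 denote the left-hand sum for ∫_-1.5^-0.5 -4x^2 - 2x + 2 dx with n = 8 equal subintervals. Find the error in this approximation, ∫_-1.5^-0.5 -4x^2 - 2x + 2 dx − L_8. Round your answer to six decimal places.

Exact integral: ∫_-1.5^-0.5 f(x) dx ≈ -0.33333333.
L_8 = -0.71875.
Error ≈ -0.33333333 − (-0.71875) ≈ 0.385417.

0.385417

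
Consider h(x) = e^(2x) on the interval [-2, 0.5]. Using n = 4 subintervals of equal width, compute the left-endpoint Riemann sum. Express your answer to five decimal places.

0.67761

Δx = (0.5 − (-2))/4 = 0.625.
Left endpoints: -2, -1.375, -0.75, -0.125.
h(-2) ≈ 0.01832, h(-1.375) ≈ 0.06393, h(-0.75) ≈ 0.22313, h(-0.125) ≈ 0.77880.
Sum = Δx · [h(-2) + h(-1.375) + h(-0.75) + h(-0.125)].
Sum ≈ 0.67761.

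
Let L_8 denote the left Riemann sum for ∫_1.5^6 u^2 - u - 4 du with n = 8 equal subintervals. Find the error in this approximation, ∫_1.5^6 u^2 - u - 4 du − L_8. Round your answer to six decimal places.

Exact integral: ∫_1.5^6 f(u) du = 36.
L_8 ≈ 28.01074219.
Error ≈ 36 − 28.01074219 ≈ 7.989258.

7.989258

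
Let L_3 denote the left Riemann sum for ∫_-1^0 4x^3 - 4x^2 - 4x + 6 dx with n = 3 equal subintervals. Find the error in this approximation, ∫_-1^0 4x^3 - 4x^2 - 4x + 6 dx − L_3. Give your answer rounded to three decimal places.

Exact integral: ∫_-1^0 f(x) dx ≈ 5.66667.
L_3 ≈ 4.81481.
Error ≈ 5.66667 − 4.81481 ≈ 0.852.

0.852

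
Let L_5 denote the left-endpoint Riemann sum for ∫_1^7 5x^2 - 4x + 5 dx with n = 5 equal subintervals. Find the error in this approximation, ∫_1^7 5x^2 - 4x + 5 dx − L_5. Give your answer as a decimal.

122.4

Exact integral: ∫_1^7 f(x) dx = 504.
L_5 = 381.6.
Error = 504 − 381.6 = 122.4.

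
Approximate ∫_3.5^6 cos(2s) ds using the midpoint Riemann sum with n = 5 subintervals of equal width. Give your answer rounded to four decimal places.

-0.6224

Δs = (6 − 3.5)/5 = 0.5.
Midpoints: 3.75, 4.25, 4.75, 5.25, 5.75.
f(3.75) ≈ 0.3466, f(4.25) ≈ -0.6020, f(4.75) ≈ -0.9972, f(5.25) ≈ -0.4755, f(5.75) ≈ 0.4833.
Sum = Δs · [f(3.75) + f(4.25) + f(4.75) + f(5.25) + f(5.75)].
Sum ≈ -0.6224.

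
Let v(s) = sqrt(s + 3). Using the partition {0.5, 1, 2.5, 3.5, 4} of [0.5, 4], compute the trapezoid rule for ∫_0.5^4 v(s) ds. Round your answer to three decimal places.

7.973

Subinterval widths: 0.5, 1.5, 1, 0.5.
v(0.5) ≈ 1.871, v(1) ≈ 2.000, v(2.5) ≈ 2.345, v(3.5) ≈ 2.550, v(4) ≈ 2.646.
On each subinterval the trapezoid contributes (Δs_i/2)·[v(s_{i-1}) + v(s_i)].
Sum ≈ 7.973.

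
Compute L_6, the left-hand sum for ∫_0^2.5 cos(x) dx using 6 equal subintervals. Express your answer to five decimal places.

0.96503

Δx = (2.5 − 0)/6 = 5/12.
Left endpoints: 0, 5/12, 5/6, 1.25, 5/3, 25/12.
f(0) ≈ 1.00000, f(5/12) ≈ 0.91444, f(5/6) ≈ 0.67241, f(1.25) ≈ 0.31532, f(5/3) ≈ -0.09572, f(25/12) ≈ -0.49039.
Sum = Δx · [f(0) + f(5/12) + f(5/6) + ...].
Sum ≈ 0.96503.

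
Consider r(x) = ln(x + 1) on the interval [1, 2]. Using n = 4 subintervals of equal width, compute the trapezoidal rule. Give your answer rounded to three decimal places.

0.909

Δx = (2 − 1)/4 = 0.25.
r(1) ≈ 0.693, r(1.25) ≈ 0.811, r(1.5) ≈ 0.916, r(1.75) ≈ 1.012, r(2) ≈ 1.099.
T_4 = (Δx/2)·[r(x_0) + 2r(x_1) + 2r(x_2) + 2r(x_3) + r(x_4)].
Sum ≈ 0.909.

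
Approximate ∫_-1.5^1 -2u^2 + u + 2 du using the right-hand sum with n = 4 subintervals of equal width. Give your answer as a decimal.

Δu = (1 − (-1.5))/4 = 0.625.
Right endpoints: -0.875, -0.25, 0.375, 1.
f(-0.875) = -0.40625, f(-0.25) = 1.625, f(0.375) = 2.09375, f(1) = 1.
Sum = Δu · [f(-0.875) + f(-0.25) + f(0.375) + f(1)].
Sum = 2.6953125.

2.6953125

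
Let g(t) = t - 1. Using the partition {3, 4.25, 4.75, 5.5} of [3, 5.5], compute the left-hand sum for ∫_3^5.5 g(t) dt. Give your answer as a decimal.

Subinterval widths: 1.25, 0.5, 0.75.
Left endpoints: 3, 4.25, 4.75.
g(3) = 2, g(4.25) = 3.25, g(4.75) = 3.75.
Sum = Σ Δt_i · g(t_i).
Sum = 6.9375.

6.9375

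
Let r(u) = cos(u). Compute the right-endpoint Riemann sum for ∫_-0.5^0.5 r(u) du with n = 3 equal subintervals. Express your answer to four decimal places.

0.9500

Δu = (0.5 − (-0.5))/3 = 1/3.
Right endpoints: -1/6, 1/6, 0.5.
r(-1/6) ≈ 0.9861, r(1/6) ≈ 0.9861, r(0.5) ≈ 0.8776.
Sum = Δu · [r(-1/6) + r(1/6) + r(0.5)].
Sum ≈ 0.9500.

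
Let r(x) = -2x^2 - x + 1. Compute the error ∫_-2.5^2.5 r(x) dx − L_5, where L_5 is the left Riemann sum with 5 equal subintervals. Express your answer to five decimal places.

-0.83333

Exact integral: ∫_-2.5^2.5 r(x) dx ≈ -15.8333333.
L_5 = -15.
Error ≈ -15.8333333 − (-15) ≈ -0.83333.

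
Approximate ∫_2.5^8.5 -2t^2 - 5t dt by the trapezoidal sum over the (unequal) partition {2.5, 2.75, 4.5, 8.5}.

-587.125

Subinterval widths: 0.25, 1.75, 4.
f(2.5) = -25, f(2.75) = -28.875, f(4.5) = -63, f(8.5) = -187.
On each subinterval the trapezoid contributes (Δt_i/2)·[f(t_{i-1}) + f(t_i)].
Sum = -587.125.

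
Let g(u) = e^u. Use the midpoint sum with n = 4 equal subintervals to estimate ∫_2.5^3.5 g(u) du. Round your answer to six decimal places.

20.878544

Δu = (3.5 − 2.5)/4 = 0.25.
Midpoints: 2.625, 2.875, 3.125, 3.375.
g(2.625) ≈ 13.804574, g(2.875) ≈ 17.725424, g(3.125) ≈ 22.759895, g(3.375) ≈ 29.224284.
Sum = Δu · [g(2.625) + g(2.875) + g(3.125) + g(3.375)].
Sum ≈ 20.878544.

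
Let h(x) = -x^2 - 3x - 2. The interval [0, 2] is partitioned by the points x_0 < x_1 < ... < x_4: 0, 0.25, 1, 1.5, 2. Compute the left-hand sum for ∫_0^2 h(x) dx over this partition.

Subinterval widths: 0.25, 0.75, 0.5, 0.5.
Left endpoints: 0, 0.25, 1, 1.5.
h(0) = -2, h(0.25) = -2.8125, h(1) = -6, h(1.5) = -8.75.
Sum = Σ Δx_i · h(x_i).
Sum = -9.984375.

-9.984375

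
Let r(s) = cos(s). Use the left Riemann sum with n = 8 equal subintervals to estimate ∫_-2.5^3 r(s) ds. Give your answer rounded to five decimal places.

Δs = (3 − (-2.5))/8 = 0.6875.
Left endpoints: -2.5, -1.8125, -1.125, -0.4375, 0.25, 0.9375, 1.625, 2.3125.
r(-2.5) ≈ -0.80114, r(-1.8125) ≈ -0.23936, r(-1.125) ≈ 0.43118, r(-0.4375) ≈ 0.90581, r(0.25) ≈ 0.96891, r(0.9375) ≈ 0.59181, r(1.625) ≈ -0.05418, r(2.3125) ≈ -0.67555.
Sum = Δs · [r(-2.5) + r(-1.8125) + r(-1.125) + ...].
Sum ≈ 0.77515.

0.77515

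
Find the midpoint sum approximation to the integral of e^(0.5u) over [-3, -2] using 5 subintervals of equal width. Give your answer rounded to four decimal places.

Δu = (-2 − (-3))/5 = 0.2.
Midpoints: -2.9, -2.7, -2.5, -2.3, -2.1.
f(-2.9) ≈ 0.2346, f(-2.7) ≈ 0.2592, f(-2.5) ≈ 0.2865, f(-2.3) ≈ 0.3166, f(-2.1) ≈ 0.3499.
Sum = Δu · [f(-2.9) + f(-2.7) + f(-2.5) + f(-2.3) + f(-2.1)].
Sum ≈ 0.2894.

0.2894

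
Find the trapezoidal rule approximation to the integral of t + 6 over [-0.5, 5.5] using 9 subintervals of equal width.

Δt = (5.5 − (-0.5))/9 = 2/3.
f(-0.5) = 5.5, f(1/6) = 37/6, f(5/6) = 41/6, f(1.5) = 7.5, f(13/6) = 49/6, f(17/6) = 53/6, f(3.5) = 9.5, f(25/6) = 61/6, f(29/6) = 65/6, f(5.5) = 11.5.
T_9 = (Δt/2)·[f(t_0) + 2f(t_1) + ... + 2f(t_{8}) + f(t_9)].
Sum = 51.

51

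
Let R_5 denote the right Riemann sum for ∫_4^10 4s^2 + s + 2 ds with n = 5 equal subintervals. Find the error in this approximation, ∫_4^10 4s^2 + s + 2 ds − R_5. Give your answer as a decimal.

Exact integral: ∫_4^10 f(s) ds = 1302.
R_5 = 1512.96.
Error = 1302 − 1512.96 = -210.96.

-210.96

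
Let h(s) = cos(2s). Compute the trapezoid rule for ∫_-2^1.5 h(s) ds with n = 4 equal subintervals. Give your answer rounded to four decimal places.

Δs = (1.5 − (-2))/4 = 0.875.
h(-2) ≈ -0.6536, h(-1.125) ≈ -0.6282, h(-0.25) ≈ 0.8776, h(0.625) ≈ 0.3153, h(1.5) ≈ -0.9900.
T_4 = (Δs/2)·[h(s_0) + 2h(s_1) + 2h(s_2) + 2h(s_3) + h(s_4)].
Sum ≈ -0.2250.

-0.2250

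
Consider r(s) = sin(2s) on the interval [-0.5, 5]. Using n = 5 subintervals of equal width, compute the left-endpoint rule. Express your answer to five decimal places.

0.22253

Δs = (5 − (-0.5))/5 = 1.1.
Left endpoints: -0.5, 0.6, 1.7, 2.8, 3.9.
r(-0.5) ≈ -0.84147, r(0.6) ≈ 0.93204, r(1.7) ≈ -0.25554, r(2.8) ≈ -0.63127, r(3.9) ≈ 0.99854.
Sum = Δs · [r(-0.5) + r(0.6) + r(1.7) + r(2.8) + r(3.9)].
Sum ≈ 0.22253.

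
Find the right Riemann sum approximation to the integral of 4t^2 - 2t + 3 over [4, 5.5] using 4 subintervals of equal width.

137.015625

Δt = (5.5 − 4)/4 = 0.375.
Right endpoints: 4.375, 4.75, 5.125, 5.5.
f(4.375) = 70.8125, f(4.75) = 83.75, f(5.125) = 97.8125, f(5.5) = 113.
Sum = Δt · [f(4.375) + f(4.75) + f(5.125) + f(5.5)].
Sum = 137.015625.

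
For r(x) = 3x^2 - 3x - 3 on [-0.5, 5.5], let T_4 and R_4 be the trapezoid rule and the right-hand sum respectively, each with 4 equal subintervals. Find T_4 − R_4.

-54

T_4 = 110.25.
R_4 = 164.25.
T_4 − R_4 = -54.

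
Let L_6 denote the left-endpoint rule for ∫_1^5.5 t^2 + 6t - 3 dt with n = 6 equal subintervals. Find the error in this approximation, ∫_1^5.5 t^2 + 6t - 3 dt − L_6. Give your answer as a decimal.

20.671875

Exact integral: ∫_1^5.5 f(t) dt = 129.375.
L_6 = 108.703125.
Error = 129.375 − 108.703125 = 20.671875.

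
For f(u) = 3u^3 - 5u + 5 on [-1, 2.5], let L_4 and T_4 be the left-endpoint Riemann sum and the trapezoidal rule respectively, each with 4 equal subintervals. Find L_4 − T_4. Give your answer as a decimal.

-14.1640625

L_4 ≈ 21.772461.
T_4 ≈ 35.936523.
L_4 − T_4 = -14.1640625.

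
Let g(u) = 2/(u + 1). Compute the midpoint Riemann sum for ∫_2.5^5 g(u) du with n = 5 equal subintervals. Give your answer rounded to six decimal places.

1.076876

Δu = (5 − 2.5)/5 = 0.5.
Midpoints: 2.75, 3.25, 3.75, 4.25, 4.75.
g(2.75) = 8/15, g(3.25) = 8/17, g(3.75) = 8/19, g(4.25) = 8/21, g(4.75) = 8/23.
Sum = Δu · [g(2.75) + g(3.25) + g(3.75) + g(4.25) + g(4.75)].
Sum ≈ 1.076876.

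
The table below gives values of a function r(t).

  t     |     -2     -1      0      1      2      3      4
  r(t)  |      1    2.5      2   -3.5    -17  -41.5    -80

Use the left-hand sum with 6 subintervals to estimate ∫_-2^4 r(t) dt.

Δt = 1.
Sum = 1·[1 + 2.5 + 2 + (-3.5) + (-17) + (-41.5)] = -56.5.

-56.5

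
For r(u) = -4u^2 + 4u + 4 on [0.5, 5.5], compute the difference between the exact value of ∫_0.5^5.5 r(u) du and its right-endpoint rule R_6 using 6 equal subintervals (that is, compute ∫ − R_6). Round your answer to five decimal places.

Exact integral: ∫_0.5^5.5 r(u) du ≈ -141.6666667.
R_6 ≈ -185.6481481.
Error ≈ -141.6666667 − (-185.6481481) ≈ 43.98148.

43.98148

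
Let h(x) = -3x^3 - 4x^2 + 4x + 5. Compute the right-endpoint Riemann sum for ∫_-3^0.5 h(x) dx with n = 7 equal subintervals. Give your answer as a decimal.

Δx = (0.5 − (-3))/7 = 0.5.
Right endpoints: -2.5, -2, -1.5, -1, -0.5, 0, 0.5.
h(-2.5) = 16.875, h(-2) = 5, h(-1.5) = 0.125, h(-1) = 0, h(-0.5) = 2.375, h(0) = 5, h(0.5) = 5.625.
Sum = Δx · [h(-2.5) + h(-2) + h(-1.5) + ...].
Sum = 17.5.

17.5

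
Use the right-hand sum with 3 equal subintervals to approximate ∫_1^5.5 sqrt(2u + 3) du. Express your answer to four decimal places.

Δu = (5.5 − 1)/3 = 1.5.
Right endpoints: 2.5, 4, 5.5.
f(2.5) ≈ 2.8284, f(4) ≈ 3.3166, f(5.5) ≈ 3.7417.
Sum = Δu · [f(2.5) + f(4) + f(5.5)].
Sum ≈ 14.8301.

14.8301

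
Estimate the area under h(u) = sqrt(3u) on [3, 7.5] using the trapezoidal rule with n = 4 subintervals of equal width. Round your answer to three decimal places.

Δu = (7.5 − 3)/4 = 1.125.
h(3) ≈ 3.000, h(4.125) ≈ 3.518, h(5.25) ≈ 3.969, h(6.375) ≈ 4.373, h(7.5) ≈ 4.743.
T_4 = (Δu/2)·[h(u_0) + 2h(u_1) + 2h(u_2) + 2h(u_3) + h(u_4)].
Sum ≈ 17.698.

17.698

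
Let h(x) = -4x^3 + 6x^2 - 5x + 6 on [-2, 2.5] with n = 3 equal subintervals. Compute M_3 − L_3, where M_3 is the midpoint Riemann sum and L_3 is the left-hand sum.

M_3 = 43.03125.
L_3 = 128.25.
M_3 − L_3 = -85.21875.

-85.21875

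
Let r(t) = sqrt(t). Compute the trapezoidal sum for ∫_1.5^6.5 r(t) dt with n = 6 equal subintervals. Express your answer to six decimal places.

Δt = (6.5 − 1.5)/6 = 5/6.
r(1.5) ≈ 1.224745, r(7/3) ≈ 1.527525, r(19/6) ≈ 1.779513, r(4) ≈ 2.000000, r(29/6) ≈ 2.198484, r(17/3) ≈ 2.380476, r(6.5) ≈ 2.549510.
T_6 = (Δt/2)·[r(t_0) + 2r(t_1) + ... + 2r(t_{5}) + r(t_6)].
Sum ≈ 9.810938.

9.810938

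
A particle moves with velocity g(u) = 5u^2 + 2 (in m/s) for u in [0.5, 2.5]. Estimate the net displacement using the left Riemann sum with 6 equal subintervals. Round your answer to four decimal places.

25.0185

Δu = (2.5 − 0.5)/6 = 1/3.
Left endpoints: 0.5, 5/6, 7/6, 1.5, 11/6, 13/6.
g(0.5) = 3.25, g(5/6) = 197/36, g(7/6) = 317/36, g(1.5) = 13.25, g(11/6) = 677/36, g(13/6) = 917/36.
Sum = Δu · [g(0.5) + g(5/6) + g(7/6) + ...].
Sum ≈ 25.0185.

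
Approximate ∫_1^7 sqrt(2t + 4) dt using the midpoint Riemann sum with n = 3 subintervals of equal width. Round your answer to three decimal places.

20.585

Δt = (7 − 1)/3 = 2.
Midpoints: 2, 4, 6.
f(2) ≈ 2.828, f(4) ≈ 3.464, f(6) ≈ 4.000.
Sum = Δt · [f(2) + f(4) + f(6)].
Sum ≈ 20.585.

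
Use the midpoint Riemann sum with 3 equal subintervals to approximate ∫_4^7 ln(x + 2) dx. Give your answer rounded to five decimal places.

6.02677

Δx = (7 − 4)/3 = 1.
Midpoints: 4.5, 5.5, 6.5.
f(4.5) ≈ 1.87180, f(5.5) ≈ 2.01490, f(6.5) ≈ 2.14007.
Sum = Δx · [f(4.5) + f(5.5) + f(6.5)].
Sum ≈ 6.02677.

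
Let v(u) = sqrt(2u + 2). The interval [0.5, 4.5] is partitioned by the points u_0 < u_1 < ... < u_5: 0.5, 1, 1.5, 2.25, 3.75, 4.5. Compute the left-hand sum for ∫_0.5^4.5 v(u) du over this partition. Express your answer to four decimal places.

9.6790

Subinterval widths: 0.5, 0.5, 0.75, 1.5, 0.75.
Left endpoints: 0.5, 1, 1.5, 2.25, 3.75.
v(0.5) ≈ 1.7321, v(1) ≈ 2.0000, v(1.5) ≈ 2.2361, v(2.25) ≈ 2.5495, v(3.75) ≈ 3.0822.
Sum = Σ Δu_i · v(u_i).
Sum ≈ 9.6790.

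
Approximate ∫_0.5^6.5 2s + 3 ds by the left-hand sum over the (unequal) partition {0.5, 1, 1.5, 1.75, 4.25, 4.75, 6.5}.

49.875

Subinterval widths: 0.5, 0.5, 0.25, 2.5, 0.5, 1.75.
Left endpoints: 0.5, 1, 1.5, 1.75, 4.25, 4.75.
f(0.5) = 4, f(1) = 5, f(1.5) = 6, f(1.75) = 6.5, f(4.25) = 11.5, f(4.75) = 12.5.
Sum = Σ Δs_i · f(s_i).
Sum = 49.875.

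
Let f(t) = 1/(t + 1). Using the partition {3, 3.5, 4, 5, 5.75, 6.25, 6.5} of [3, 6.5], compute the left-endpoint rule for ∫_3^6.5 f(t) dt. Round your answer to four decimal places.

Subinterval widths: 0.5, 0.5, 1, 0.75, 0.5, 0.25.
Left endpoints: 3, 3.5, 4, 5, 5.75, 6.25.
f(3) = 0.25, f(3.5) = 2/9, f(4) = 0.2, f(5) = 1/6, f(5.75) = 4/27, f(6.25) = 4/29.
Sum = Σ Δt_i · f(t_i).
Sum ≈ 0.6697.

0.6697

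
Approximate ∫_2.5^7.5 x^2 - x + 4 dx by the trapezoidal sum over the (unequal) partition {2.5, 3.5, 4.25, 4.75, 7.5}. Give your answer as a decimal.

Subinterval widths: 1, 0.75, 0.5, 2.75.
f(2.5) = 7.75, f(3.5) = 12.75, f(4.25) = 17.8125, f(4.75) = 21.8125, f(7.5) = 52.75.
On each subinterval the trapezoid contributes (Δx_i/2)·[f(x_{i-1}) + f(x_i)].
Sum = 134.140625.

134.140625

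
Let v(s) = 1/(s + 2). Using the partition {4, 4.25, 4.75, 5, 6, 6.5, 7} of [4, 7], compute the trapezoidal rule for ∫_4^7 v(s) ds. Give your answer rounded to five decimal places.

Subinterval widths: 0.25, 0.5, 0.25, 1, 0.5, 0.5.
v(4) = 1/6, v(4.25) = 0.16, v(4.75) = 4/27, v(5) = 1/7, v(6) = 0.125, v(6.5) = 2/17, v(7) = 1/9.
On each subinterval the trapezoid contributes (Δs_i/2)·[v(s_{i-1}) + v(s_i)].
Sum ≈ 0.40603.

0.40603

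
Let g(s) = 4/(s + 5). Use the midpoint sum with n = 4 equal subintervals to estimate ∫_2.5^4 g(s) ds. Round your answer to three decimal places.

Δs = (4 − 2.5)/4 = 0.375.
Midpoints: 2.6875, 3.0625, 3.4375, 3.8125.
g(2.6875) = 64/123, g(3.0625) = 64/129, g(3.4375) = 64/135, g(3.8125) = 64/141.
Sum = Δs · [g(2.6875) + g(3.0625) + g(3.4375) + g(3.8125)].
Sum ≈ 0.729.

0.729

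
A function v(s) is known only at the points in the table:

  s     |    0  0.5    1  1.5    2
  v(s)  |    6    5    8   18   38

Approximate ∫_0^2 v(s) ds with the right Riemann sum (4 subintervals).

34.5

Δs = 0.5.
Sum = 0.5·[5 + 8 + 18 + 38] = 34.5.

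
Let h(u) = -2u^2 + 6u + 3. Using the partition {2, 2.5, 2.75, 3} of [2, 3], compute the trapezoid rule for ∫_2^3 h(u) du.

5.28125

Subinterval widths: 0.5, 0.25, 0.25.
h(2) = 7, h(2.5) = 5.5, h(2.75) = 4.375, h(3) = 3.
On each subinterval the trapezoid contributes (Δu_i/2)·[h(u_{i-1}) + h(u_i)].
Sum = 5.28125.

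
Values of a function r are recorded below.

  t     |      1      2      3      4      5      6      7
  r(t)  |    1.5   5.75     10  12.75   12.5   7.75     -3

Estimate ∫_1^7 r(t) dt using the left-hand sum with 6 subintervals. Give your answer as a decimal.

Δt = 1.
Sum = 1·[1.5 + 5.75 + 10 + 12.75 + 12.5 + 7.75] = 50.25.

50.25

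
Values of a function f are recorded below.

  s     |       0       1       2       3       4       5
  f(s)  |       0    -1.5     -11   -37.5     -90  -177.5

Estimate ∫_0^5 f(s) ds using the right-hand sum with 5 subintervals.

-317.5

Δs = 1.
Sum = 1·[(-1.5) + (-11) + (-37.5) + (-90) + (-177.5)] = -317.5.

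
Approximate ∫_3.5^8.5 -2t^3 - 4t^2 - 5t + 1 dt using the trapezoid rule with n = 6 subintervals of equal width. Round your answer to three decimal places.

Δt = (8.5 − 3.5)/6 = 5/6.
f(3.5) = -151.25, f(13/3) = -6980/27, f(31/6) = -44005/108, f(6) = -605, f(41/6) = -92675/108, f(23/3) = -31690/27, f(8.5) = -1558.75.
T_6 = (Δt/2)·[f(t_0) + 2f(t_1) + ... + 2f(t_{5}) + f(t_6)].
Sum ≈ -3464.815.

-3464.815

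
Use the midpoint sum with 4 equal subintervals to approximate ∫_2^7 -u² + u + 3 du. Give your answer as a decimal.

Δu = (7 − 2)/4 = 1.25.
Midpoints: 2.625, 3.875, 5.125, 6.375.
f(2.625) = -1.265625, f(3.875) = -8.140625, f(5.125) = -18.140625, f(6.375) = -31.265625.
Sum = Δu · [f(2.625) + f(3.875) + f(5.125) + f(6.375)].
Sum = -73.515625.

-73.515625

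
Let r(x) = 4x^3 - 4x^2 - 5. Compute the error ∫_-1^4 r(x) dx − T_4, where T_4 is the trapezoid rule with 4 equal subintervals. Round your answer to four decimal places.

-18.2292

Exact integral: ∫_-1^4 r(x) dx ≈ 143.333333.
T_4 = 161.5625.
Error ≈ 143.333333 − 161.5625 ≈ -18.2292.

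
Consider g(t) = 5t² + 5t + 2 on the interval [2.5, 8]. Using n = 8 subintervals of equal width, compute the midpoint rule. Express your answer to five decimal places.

981.58350

Δt = (8 − 2.5)/8 = 0.6875.
Midpoints: 2.84375, 3.53125, 4.21875, 4.90625, 5.59375, 6.28125, 6.96875, 7.65625.
g(2.84375) = 58013/1024, g(3.53125) = 83973/1024, g(4.21875) = 114773/1024, g(4.90625) = 150413/1024, g(5.59375) = 190893/1024, g(6.28125) = 236213/1024, g(6.96875) = 286373/1024, g(7.65625) = 341373/1024.
Sum = Δt · [g(2.84375) + g(3.53125) + g(4.21875) + ...].
Sum ≈ 981.58350.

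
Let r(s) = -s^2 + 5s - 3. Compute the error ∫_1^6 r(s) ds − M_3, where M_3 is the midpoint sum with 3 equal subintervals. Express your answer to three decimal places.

-1.157

Exact integral: ∫_1^6 r(s) ds ≈ 0.83333.
M_3 ≈ 1.99074.
Error ≈ 0.83333 − 1.99074 ≈ -1.157.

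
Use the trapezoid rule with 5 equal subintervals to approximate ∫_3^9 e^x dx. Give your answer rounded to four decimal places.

Δx = (9 − 3)/5 = 1.2.
f(3) ≈ 20.0855, f(4.2) ≈ 66.6863, f(5.4) ≈ 221.4064, f(6.6) ≈ 735.0952, f(7.8) ≈ 2440.6020, f(9) ≈ 8103.0839.
T_5 = (Δx/2)·[f(x_0) + 2f(x_1) + ... + 2f(x_{4}) + f(x_5)].
Sum ≈ 9030.4496.

9030.4496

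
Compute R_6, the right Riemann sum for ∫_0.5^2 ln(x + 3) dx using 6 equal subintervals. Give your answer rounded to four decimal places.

2.2067

Δx = (2 − 0.5)/6 = 0.25.
Right endpoints: 0.75, 1, 1.25, 1.5, 1.75, 2.
f(0.75) ≈ 1.3218, f(1) ≈ 1.3863, f(1.25) ≈ 1.4469, f(1.5) ≈ 1.5041, f(1.75) ≈ 1.5581, f(2) ≈ 1.6094.
Sum = Δx · [f(0.75) + f(1) + f(1.25) + ...].
Sum ≈ 2.2067.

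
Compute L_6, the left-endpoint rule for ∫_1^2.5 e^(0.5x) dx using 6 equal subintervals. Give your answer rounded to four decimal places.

Δx = (2.5 − 1)/6 = 0.25.
Left endpoints: 1, 1.25, 1.5, 1.75, 2, 2.25.
f(1) ≈ 1.6487, f(1.25) ≈ 1.8682, f(1.5) ≈ 2.1170, f(1.75) ≈ 2.3989, f(2) ≈ 2.7183, f(2.25) ≈ 3.0802.
Sum = Δx · [f(1) + f(1.25) + f(1.5) + ...].
Sum ≈ 3.4578.

3.4578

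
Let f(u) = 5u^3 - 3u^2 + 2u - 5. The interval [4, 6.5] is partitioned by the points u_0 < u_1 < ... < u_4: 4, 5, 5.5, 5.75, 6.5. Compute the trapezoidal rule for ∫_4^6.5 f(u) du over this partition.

1733.2421875

Subinterval widths: 1, 0.5, 0.25, 0.75.
f(4) = 275, f(5) = 555, f(5.5) = 747.125, f(5.75) = 857.859375, f(6.5) = 1254.375.
On each subinterval the trapezoid contributes (Δu_i/2)·[f(u_{i-1}) + f(u_i)].
Sum = 1733.2421875.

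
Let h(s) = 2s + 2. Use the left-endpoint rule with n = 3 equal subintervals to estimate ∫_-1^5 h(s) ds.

24

Δs = (5 − (-1))/3 = 2.
Left endpoints: -1, 1, 3.
h(-1) = 0, h(1) = 4, h(3) = 8.
Sum = Δs · [h(-1) + h(1) + h(3)].
Sum = 24.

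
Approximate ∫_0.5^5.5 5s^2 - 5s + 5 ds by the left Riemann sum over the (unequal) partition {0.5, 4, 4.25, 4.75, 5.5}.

Subinterval widths: 3.5, 0.25, 0.5, 0.75.
Left endpoints: 0.5, 4, 4.25, 4.75.
f(0.5) = 3.75, f(4) = 65, f(4.25) = 74.0625, f(4.75) = 94.0625.
Sum = Σ Δs_i · f(s_i).
Sum = 136.953125.

136.953125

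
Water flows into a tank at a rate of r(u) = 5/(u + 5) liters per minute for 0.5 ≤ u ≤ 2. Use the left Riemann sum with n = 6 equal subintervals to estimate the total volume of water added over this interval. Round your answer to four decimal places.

1.2305

Δu = (2 − 0.5)/6 = 0.25.
Left endpoints: 0.5, 0.75, 1, 1.25, 1.5, 1.75.
r(0.5) = 10/11, r(0.75) = 20/23, r(1) = 5/6, r(1.25) = 0.8, r(1.5) = 10/13, r(1.75) = 20/27.
Sum = Δu · [r(0.5) + r(0.75) + r(1) + ...].
Sum ≈ 1.2305.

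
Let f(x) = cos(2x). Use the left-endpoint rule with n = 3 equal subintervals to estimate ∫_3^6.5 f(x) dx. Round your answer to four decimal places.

0.2053

Δx = (6.5 − 3)/3 = 7/6.
Left endpoints: 3, 25/6, 16/3.
f(3) ≈ 0.9602, f(25/6) ≈ -0.4612, f(16/3) ≈ -0.3230.
Sum = Δx · [f(3) + f(25/6) + f(16/3)].
Sum ≈ 0.2053.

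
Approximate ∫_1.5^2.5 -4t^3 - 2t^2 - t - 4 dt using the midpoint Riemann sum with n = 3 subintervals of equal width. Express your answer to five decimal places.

Δt = (2.5 − 1.5)/3 = 1/3.
Midpoints: 5/3, 2, 7/3.
f(5/3) = -803/27, f(2) = -46, f(7/3) = -1837/27.
Sum = Δt · [f(5/3) + f(2) + f(7/3)].
Sum ≈ -47.92593.

-47.92593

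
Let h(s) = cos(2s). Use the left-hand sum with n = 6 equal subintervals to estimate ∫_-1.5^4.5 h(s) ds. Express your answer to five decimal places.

0.13818

Δs = (4.5 − (-1.5))/6 = 1.
Left endpoints: -1.5, -0.5, 0.5, 1.5, 2.5, 3.5.
h(-1.5) ≈ -0.98999, h(-0.5) ≈ 0.54030, h(0.5) ≈ 0.54030, h(1.5) ≈ -0.98999, h(2.5) ≈ 0.28366, h(3.5) ≈ 0.75390.
Sum = Δs · [h(-1.5) + h(-0.5) + h(0.5) + ...].
Sum ≈ 0.13818.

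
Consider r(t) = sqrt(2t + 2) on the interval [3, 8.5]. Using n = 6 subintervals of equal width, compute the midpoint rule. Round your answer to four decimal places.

20.0682

Δt = (8.5 − 3)/6 = 11/12.
Midpoints: 83/24, 4.375, 127/24, 149/24, 7.125, 193/24.
r(83/24) ≈ 2.9861, r(4.375) ≈ 3.2787, r(127/24) ≈ 3.5473, r(149/24) ≈ 3.7969, r(7.125) ≈ 4.0311, r(193/24) ≈ 4.2525.
Sum = Δt · [r(83/24) + r(4.375) + r(127/24) + ...].
Sum ≈ 20.0682.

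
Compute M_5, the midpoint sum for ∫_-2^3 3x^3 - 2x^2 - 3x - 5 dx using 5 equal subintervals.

Δx = (3 − (-2))/5 = 1.
Midpoints: -1.5, -0.5, 0.5, 1.5, 2.5.
f(-1.5) = -15.125, f(-0.5) = -4.375, f(0.5) = -6.625, f(1.5) = -3.875, f(2.5) = 21.875.
Sum = Δx · [f(-1.5) + f(-0.5) + f(0.5) + f(1.5) + f(2.5)].
Sum = -8.125.

-8.125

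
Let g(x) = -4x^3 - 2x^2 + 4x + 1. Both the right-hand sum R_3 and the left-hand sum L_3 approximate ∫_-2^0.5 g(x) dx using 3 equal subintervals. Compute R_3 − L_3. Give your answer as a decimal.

-12.5

R_3 ≈ 1.296296.
L_3 ≈ 13.796296.
R_3 − L_3 = -12.5.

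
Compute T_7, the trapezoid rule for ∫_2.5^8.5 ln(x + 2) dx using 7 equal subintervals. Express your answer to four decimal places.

Δx = (8.5 − 2.5)/7 = 6/7.
f(2.5) ≈ 1.5041, f(47/14) ≈ 1.6784, f(59/14) ≈ 1.8269, f(71/14) ≈ 1.9561, f(83/14) ≈ 2.0705, f(95/14) ≈ 2.1731, f(107/14) ≈ 2.2662, f(8.5) ≈ 2.3514.
T_7 = (Δx/2)·[f(x_0) + 2f(x_1) + ... + 2f(x_{6}) + f(x_7)].
Sum ≈ 11.9133.

11.9133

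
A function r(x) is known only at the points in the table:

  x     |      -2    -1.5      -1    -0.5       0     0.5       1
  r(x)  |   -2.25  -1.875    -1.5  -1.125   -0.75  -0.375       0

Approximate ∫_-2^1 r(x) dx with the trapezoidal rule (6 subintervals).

Δx = 0.5.
T_6 = (0.5/2)·[(-2.25) + 2·(-1.875) + 2·(-1.5) + 2·(-1.125) + 2·(-0.75) + 2·(-0.375) + 0] = -3.375.

-3.375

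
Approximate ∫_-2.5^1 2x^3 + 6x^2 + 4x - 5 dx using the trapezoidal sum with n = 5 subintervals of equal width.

-13.3525

Δx = (1 − (-2.5))/5 = 0.7.
f(-2.5) = -8.75, f(-1.8) = -4.424, f(-1.1) = -4.802, f(-0.4) = -5.768, f(0.3) = -3.206, f(1) = 7.
T_5 = (Δx/2)·[f(x_0) + 2f(x_1) + ... + 2f(x_{4}) + f(x_5)].
Sum = -13.3525.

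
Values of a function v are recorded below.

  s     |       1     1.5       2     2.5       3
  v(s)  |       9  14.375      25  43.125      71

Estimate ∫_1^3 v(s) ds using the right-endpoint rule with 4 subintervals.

Δs = 0.5.
Sum = 0.5·[14.375 + 25 + 43.125 + 71] = 76.75.

76.75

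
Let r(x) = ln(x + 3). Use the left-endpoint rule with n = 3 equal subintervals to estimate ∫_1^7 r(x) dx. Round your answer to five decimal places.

10.51499

Δx = (7 − 1)/3 = 2.
Left endpoints: 1, 3, 5.
r(1) ≈ 1.38629, r(3) ≈ 1.79176, r(5) ≈ 2.07944.
Sum = Δx · [r(1) + r(3) + r(5)].
Sum ≈ 10.51499.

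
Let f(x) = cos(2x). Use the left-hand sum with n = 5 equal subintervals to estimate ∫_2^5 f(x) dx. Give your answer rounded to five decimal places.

Δx = (5 − 2)/5 = 0.6.
Left endpoints: 2, 2.6, 3.2, 3.8, 4.4.
f(2) ≈ -0.65364, f(2.6) ≈ 0.46852, f(3.2) ≈ 0.99318, f(3.8) ≈ 0.25126, f(4.4) ≈ -0.81109.
Sum = Δx · [f(2) + f(2.6) + f(3.2) + f(3.8) + f(4.4)].
Sum ≈ 0.14893.

0.14893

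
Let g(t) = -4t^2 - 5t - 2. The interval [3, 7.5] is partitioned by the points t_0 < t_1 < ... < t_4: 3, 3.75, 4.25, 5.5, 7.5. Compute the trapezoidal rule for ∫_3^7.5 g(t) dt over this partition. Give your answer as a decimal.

-660.625

Subinterval widths: 0.75, 0.5, 1.25, 2.
g(3) = -53, g(3.75) = -77, g(4.25) = -95.5, g(5.5) = -150.5, g(7.5) = -264.5.
On each subinterval the trapezoid contributes (Δt_i/2)·[g(t_{i-1}) + g(t_i)].
Sum = -660.625.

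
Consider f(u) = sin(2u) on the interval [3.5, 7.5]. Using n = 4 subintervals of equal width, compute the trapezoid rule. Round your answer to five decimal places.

Δu = (7.5 − 3.5)/4 = 1.
f(3.5) ≈ 0.65699, f(4.5) ≈ 0.41212, f(5.5) ≈ -0.99999, f(6.5) ≈ 0.42017, f(7.5) ≈ 0.65029.
T_4 = (Δu/2)·[f(u_0) + 2f(u_1) + 2f(u_2) + 2f(u_3) + f(u_4)].
Sum ≈ 0.48593.

0.48593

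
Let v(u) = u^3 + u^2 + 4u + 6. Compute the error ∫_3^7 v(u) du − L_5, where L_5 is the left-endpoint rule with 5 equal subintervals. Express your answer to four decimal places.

141.9733

Exact integral: ∫_3^7 v(u) du ≈ 789.333333.
L_5 = 647.36.
Error ≈ 789.333333 − 647.36 ≈ 141.9733.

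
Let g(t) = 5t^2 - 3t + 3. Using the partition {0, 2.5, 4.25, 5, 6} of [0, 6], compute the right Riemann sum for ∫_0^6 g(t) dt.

Subinterval widths: 2.5, 1.75, 0.75, 1.
Right endpoints: 2.5, 4.25, 5, 6.
g(2.5) = 26.75, g(4.25) = 80.5625, g(5) = 113, g(6) = 165.
Sum = Σ Δt_i · g(t_i).
Sum = 457.609375.

457.609375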